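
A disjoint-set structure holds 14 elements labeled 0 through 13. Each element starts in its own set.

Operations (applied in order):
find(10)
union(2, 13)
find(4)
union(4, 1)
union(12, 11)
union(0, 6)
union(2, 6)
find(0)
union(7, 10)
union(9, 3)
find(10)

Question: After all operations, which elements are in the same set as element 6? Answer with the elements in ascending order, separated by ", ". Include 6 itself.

Answer: 0, 2, 6, 13

Derivation:
Step 1: find(10) -> no change; set of 10 is {10}
Step 2: union(2, 13) -> merged; set of 2 now {2, 13}
Step 3: find(4) -> no change; set of 4 is {4}
Step 4: union(4, 1) -> merged; set of 4 now {1, 4}
Step 5: union(12, 11) -> merged; set of 12 now {11, 12}
Step 6: union(0, 6) -> merged; set of 0 now {0, 6}
Step 7: union(2, 6) -> merged; set of 2 now {0, 2, 6, 13}
Step 8: find(0) -> no change; set of 0 is {0, 2, 6, 13}
Step 9: union(7, 10) -> merged; set of 7 now {7, 10}
Step 10: union(9, 3) -> merged; set of 9 now {3, 9}
Step 11: find(10) -> no change; set of 10 is {7, 10}
Component of 6: {0, 2, 6, 13}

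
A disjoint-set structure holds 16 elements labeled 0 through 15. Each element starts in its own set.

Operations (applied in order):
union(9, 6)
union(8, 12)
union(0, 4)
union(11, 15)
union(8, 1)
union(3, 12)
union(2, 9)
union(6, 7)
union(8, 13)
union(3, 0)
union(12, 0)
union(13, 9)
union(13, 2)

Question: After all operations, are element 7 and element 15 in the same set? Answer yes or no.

Answer: no

Derivation:
Step 1: union(9, 6) -> merged; set of 9 now {6, 9}
Step 2: union(8, 12) -> merged; set of 8 now {8, 12}
Step 3: union(0, 4) -> merged; set of 0 now {0, 4}
Step 4: union(11, 15) -> merged; set of 11 now {11, 15}
Step 5: union(8, 1) -> merged; set of 8 now {1, 8, 12}
Step 6: union(3, 12) -> merged; set of 3 now {1, 3, 8, 12}
Step 7: union(2, 9) -> merged; set of 2 now {2, 6, 9}
Step 8: union(6, 7) -> merged; set of 6 now {2, 6, 7, 9}
Step 9: union(8, 13) -> merged; set of 8 now {1, 3, 8, 12, 13}
Step 10: union(3, 0) -> merged; set of 3 now {0, 1, 3, 4, 8, 12, 13}
Step 11: union(12, 0) -> already same set; set of 12 now {0, 1, 3, 4, 8, 12, 13}
Step 12: union(13, 9) -> merged; set of 13 now {0, 1, 2, 3, 4, 6, 7, 8, 9, 12, 13}
Step 13: union(13, 2) -> already same set; set of 13 now {0, 1, 2, 3, 4, 6, 7, 8, 9, 12, 13}
Set of 7: {0, 1, 2, 3, 4, 6, 7, 8, 9, 12, 13}; 15 is not a member.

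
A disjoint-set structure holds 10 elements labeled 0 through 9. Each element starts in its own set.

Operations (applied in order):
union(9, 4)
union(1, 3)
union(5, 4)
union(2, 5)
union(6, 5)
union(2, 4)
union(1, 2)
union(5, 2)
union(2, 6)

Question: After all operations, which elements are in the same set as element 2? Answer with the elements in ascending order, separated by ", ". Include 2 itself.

Step 1: union(9, 4) -> merged; set of 9 now {4, 9}
Step 2: union(1, 3) -> merged; set of 1 now {1, 3}
Step 3: union(5, 4) -> merged; set of 5 now {4, 5, 9}
Step 4: union(2, 5) -> merged; set of 2 now {2, 4, 5, 9}
Step 5: union(6, 5) -> merged; set of 6 now {2, 4, 5, 6, 9}
Step 6: union(2, 4) -> already same set; set of 2 now {2, 4, 5, 6, 9}
Step 7: union(1, 2) -> merged; set of 1 now {1, 2, 3, 4, 5, 6, 9}
Step 8: union(5, 2) -> already same set; set of 5 now {1, 2, 3, 4, 5, 6, 9}
Step 9: union(2, 6) -> already same set; set of 2 now {1, 2, 3, 4, 5, 6, 9}
Component of 2: {1, 2, 3, 4, 5, 6, 9}

Answer: 1, 2, 3, 4, 5, 6, 9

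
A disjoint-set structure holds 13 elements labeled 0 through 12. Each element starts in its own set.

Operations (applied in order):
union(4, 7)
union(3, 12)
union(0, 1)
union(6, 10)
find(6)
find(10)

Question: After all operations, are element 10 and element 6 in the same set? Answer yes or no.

Step 1: union(4, 7) -> merged; set of 4 now {4, 7}
Step 2: union(3, 12) -> merged; set of 3 now {3, 12}
Step 3: union(0, 1) -> merged; set of 0 now {0, 1}
Step 4: union(6, 10) -> merged; set of 6 now {6, 10}
Step 5: find(6) -> no change; set of 6 is {6, 10}
Step 6: find(10) -> no change; set of 10 is {6, 10}
Set of 10: {6, 10}; 6 is a member.

Answer: yes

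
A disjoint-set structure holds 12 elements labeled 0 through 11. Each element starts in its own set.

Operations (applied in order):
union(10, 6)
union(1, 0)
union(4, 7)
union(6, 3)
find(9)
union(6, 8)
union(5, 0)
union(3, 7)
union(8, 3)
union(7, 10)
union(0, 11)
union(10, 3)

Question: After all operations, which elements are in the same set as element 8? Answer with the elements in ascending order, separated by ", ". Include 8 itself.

Step 1: union(10, 6) -> merged; set of 10 now {6, 10}
Step 2: union(1, 0) -> merged; set of 1 now {0, 1}
Step 3: union(4, 7) -> merged; set of 4 now {4, 7}
Step 4: union(6, 3) -> merged; set of 6 now {3, 6, 10}
Step 5: find(9) -> no change; set of 9 is {9}
Step 6: union(6, 8) -> merged; set of 6 now {3, 6, 8, 10}
Step 7: union(5, 0) -> merged; set of 5 now {0, 1, 5}
Step 8: union(3, 7) -> merged; set of 3 now {3, 4, 6, 7, 8, 10}
Step 9: union(8, 3) -> already same set; set of 8 now {3, 4, 6, 7, 8, 10}
Step 10: union(7, 10) -> already same set; set of 7 now {3, 4, 6, 7, 8, 10}
Step 11: union(0, 11) -> merged; set of 0 now {0, 1, 5, 11}
Step 12: union(10, 3) -> already same set; set of 10 now {3, 4, 6, 7, 8, 10}
Component of 8: {3, 4, 6, 7, 8, 10}

Answer: 3, 4, 6, 7, 8, 10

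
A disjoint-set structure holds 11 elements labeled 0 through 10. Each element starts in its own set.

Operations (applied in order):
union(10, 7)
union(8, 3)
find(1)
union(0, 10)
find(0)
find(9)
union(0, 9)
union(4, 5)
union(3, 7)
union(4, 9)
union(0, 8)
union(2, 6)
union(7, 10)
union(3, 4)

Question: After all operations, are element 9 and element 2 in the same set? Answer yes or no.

Step 1: union(10, 7) -> merged; set of 10 now {7, 10}
Step 2: union(8, 3) -> merged; set of 8 now {3, 8}
Step 3: find(1) -> no change; set of 1 is {1}
Step 4: union(0, 10) -> merged; set of 0 now {0, 7, 10}
Step 5: find(0) -> no change; set of 0 is {0, 7, 10}
Step 6: find(9) -> no change; set of 9 is {9}
Step 7: union(0, 9) -> merged; set of 0 now {0, 7, 9, 10}
Step 8: union(4, 5) -> merged; set of 4 now {4, 5}
Step 9: union(3, 7) -> merged; set of 3 now {0, 3, 7, 8, 9, 10}
Step 10: union(4, 9) -> merged; set of 4 now {0, 3, 4, 5, 7, 8, 9, 10}
Step 11: union(0, 8) -> already same set; set of 0 now {0, 3, 4, 5, 7, 8, 9, 10}
Step 12: union(2, 6) -> merged; set of 2 now {2, 6}
Step 13: union(7, 10) -> already same set; set of 7 now {0, 3, 4, 5, 7, 8, 9, 10}
Step 14: union(3, 4) -> already same set; set of 3 now {0, 3, 4, 5, 7, 8, 9, 10}
Set of 9: {0, 3, 4, 5, 7, 8, 9, 10}; 2 is not a member.

Answer: no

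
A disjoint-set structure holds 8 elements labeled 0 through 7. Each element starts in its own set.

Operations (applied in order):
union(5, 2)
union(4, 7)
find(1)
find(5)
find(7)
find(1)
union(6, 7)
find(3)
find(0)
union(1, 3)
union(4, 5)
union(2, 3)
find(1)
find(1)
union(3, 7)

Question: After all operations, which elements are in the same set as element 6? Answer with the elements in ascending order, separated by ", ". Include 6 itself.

Answer: 1, 2, 3, 4, 5, 6, 7

Derivation:
Step 1: union(5, 2) -> merged; set of 5 now {2, 5}
Step 2: union(4, 7) -> merged; set of 4 now {4, 7}
Step 3: find(1) -> no change; set of 1 is {1}
Step 4: find(5) -> no change; set of 5 is {2, 5}
Step 5: find(7) -> no change; set of 7 is {4, 7}
Step 6: find(1) -> no change; set of 1 is {1}
Step 7: union(6, 7) -> merged; set of 6 now {4, 6, 7}
Step 8: find(3) -> no change; set of 3 is {3}
Step 9: find(0) -> no change; set of 0 is {0}
Step 10: union(1, 3) -> merged; set of 1 now {1, 3}
Step 11: union(4, 5) -> merged; set of 4 now {2, 4, 5, 6, 7}
Step 12: union(2, 3) -> merged; set of 2 now {1, 2, 3, 4, 5, 6, 7}
Step 13: find(1) -> no change; set of 1 is {1, 2, 3, 4, 5, 6, 7}
Step 14: find(1) -> no change; set of 1 is {1, 2, 3, 4, 5, 6, 7}
Step 15: union(3, 7) -> already same set; set of 3 now {1, 2, 3, 4, 5, 6, 7}
Component of 6: {1, 2, 3, 4, 5, 6, 7}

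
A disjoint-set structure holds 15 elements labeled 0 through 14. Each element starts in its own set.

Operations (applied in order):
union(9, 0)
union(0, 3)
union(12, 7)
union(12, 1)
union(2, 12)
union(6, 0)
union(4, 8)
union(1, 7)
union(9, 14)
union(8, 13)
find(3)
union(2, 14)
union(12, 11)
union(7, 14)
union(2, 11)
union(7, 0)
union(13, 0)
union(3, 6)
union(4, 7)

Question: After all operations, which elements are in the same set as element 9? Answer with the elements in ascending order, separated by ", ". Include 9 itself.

Step 1: union(9, 0) -> merged; set of 9 now {0, 9}
Step 2: union(0, 3) -> merged; set of 0 now {0, 3, 9}
Step 3: union(12, 7) -> merged; set of 12 now {7, 12}
Step 4: union(12, 1) -> merged; set of 12 now {1, 7, 12}
Step 5: union(2, 12) -> merged; set of 2 now {1, 2, 7, 12}
Step 6: union(6, 0) -> merged; set of 6 now {0, 3, 6, 9}
Step 7: union(4, 8) -> merged; set of 4 now {4, 8}
Step 8: union(1, 7) -> already same set; set of 1 now {1, 2, 7, 12}
Step 9: union(9, 14) -> merged; set of 9 now {0, 3, 6, 9, 14}
Step 10: union(8, 13) -> merged; set of 8 now {4, 8, 13}
Step 11: find(3) -> no change; set of 3 is {0, 3, 6, 9, 14}
Step 12: union(2, 14) -> merged; set of 2 now {0, 1, 2, 3, 6, 7, 9, 12, 14}
Step 13: union(12, 11) -> merged; set of 12 now {0, 1, 2, 3, 6, 7, 9, 11, 12, 14}
Step 14: union(7, 14) -> already same set; set of 7 now {0, 1, 2, 3, 6, 7, 9, 11, 12, 14}
Step 15: union(2, 11) -> already same set; set of 2 now {0, 1, 2, 3, 6, 7, 9, 11, 12, 14}
Step 16: union(7, 0) -> already same set; set of 7 now {0, 1, 2, 3, 6, 7, 9, 11, 12, 14}
Step 17: union(13, 0) -> merged; set of 13 now {0, 1, 2, 3, 4, 6, 7, 8, 9, 11, 12, 13, 14}
Step 18: union(3, 6) -> already same set; set of 3 now {0, 1, 2, 3, 4, 6, 7, 8, 9, 11, 12, 13, 14}
Step 19: union(4, 7) -> already same set; set of 4 now {0, 1, 2, 3, 4, 6, 7, 8, 9, 11, 12, 13, 14}
Component of 9: {0, 1, 2, 3, 4, 6, 7, 8, 9, 11, 12, 13, 14}

Answer: 0, 1, 2, 3, 4, 6, 7, 8, 9, 11, 12, 13, 14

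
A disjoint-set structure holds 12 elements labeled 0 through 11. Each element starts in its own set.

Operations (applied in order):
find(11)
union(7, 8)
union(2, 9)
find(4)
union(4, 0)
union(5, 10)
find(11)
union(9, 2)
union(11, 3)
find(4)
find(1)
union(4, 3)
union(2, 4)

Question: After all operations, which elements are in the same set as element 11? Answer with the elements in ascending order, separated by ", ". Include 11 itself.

Answer: 0, 2, 3, 4, 9, 11

Derivation:
Step 1: find(11) -> no change; set of 11 is {11}
Step 2: union(7, 8) -> merged; set of 7 now {7, 8}
Step 3: union(2, 9) -> merged; set of 2 now {2, 9}
Step 4: find(4) -> no change; set of 4 is {4}
Step 5: union(4, 0) -> merged; set of 4 now {0, 4}
Step 6: union(5, 10) -> merged; set of 5 now {5, 10}
Step 7: find(11) -> no change; set of 11 is {11}
Step 8: union(9, 2) -> already same set; set of 9 now {2, 9}
Step 9: union(11, 3) -> merged; set of 11 now {3, 11}
Step 10: find(4) -> no change; set of 4 is {0, 4}
Step 11: find(1) -> no change; set of 1 is {1}
Step 12: union(4, 3) -> merged; set of 4 now {0, 3, 4, 11}
Step 13: union(2, 4) -> merged; set of 2 now {0, 2, 3, 4, 9, 11}
Component of 11: {0, 2, 3, 4, 9, 11}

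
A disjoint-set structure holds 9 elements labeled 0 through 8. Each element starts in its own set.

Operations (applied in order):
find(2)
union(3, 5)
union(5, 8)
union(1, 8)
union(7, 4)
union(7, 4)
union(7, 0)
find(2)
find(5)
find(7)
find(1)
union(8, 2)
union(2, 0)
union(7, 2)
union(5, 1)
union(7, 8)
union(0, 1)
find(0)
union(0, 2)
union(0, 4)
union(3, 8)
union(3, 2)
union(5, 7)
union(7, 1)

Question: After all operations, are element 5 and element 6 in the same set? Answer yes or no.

Step 1: find(2) -> no change; set of 2 is {2}
Step 2: union(3, 5) -> merged; set of 3 now {3, 5}
Step 3: union(5, 8) -> merged; set of 5 now {3, 5, 8}
Step 4: union(1, 8) -> merged; set of 1 now {1, 3, 5, 8}
Step 5: union(7, 4) -> merged; set of 7 now {4, 7}
Step 6: union(7, 4) -> already same set; set of 7 now {4, 7}
Step 7: union(7, 0) -> merged; set of 7 now {0, 4, 7}
Step 8: find(2) -> no change; set of 2 is {2}
Step 9: find(5) -> no change; set of 5 is {1, 3, 5, 8}
Step 10: find(7) -> no change; set of 7 is {0, 4, 7}
Step 11: find(1) -> no change; set of 1 is {1, 3, 5, 8}
Step 12: union(8, 2) -> merged; set of 8 now {1, 2, 3, 5, 8}
Step 13: union(2, 0) -> merged; set of 2 now {0, 1, 2, 3, 4, 5, 7, 8}
Step 14: union(7, 2) -> already same set; set of 7 now {0, 1, 2, 3, 4, 5, 7, 8}
Step 15: union(5, 1) -> already same set; set of 5 now {0, 1, 2, 3, 4, 5, 7, 8}
Step 16: union(7, 8) -> already same set; set of 7 now {0, 1, 2, 3, 4, 5, 7, 8}
Step 17: union(0, 1) -> already same set; set of 0 now {0, 1, 2, 3, 4, 5, 7, 8}
Step 18: find(0) -> no change; set of 0 is {0, 1, 2, 3, 4, 5, 7, 8}
Step 19: union(0, 2) -> already same set; set of 0 now {0, 1, 2, 3, 4, 5, 7, 8}
Step 20: union(0, 4) -> already same set; set of 0 now {0, 1, 2, 3, 4, 5, 7, 8}
Step 21: union(3, 8) -> already same set; set of 3 now {0, 1, 2, 3, 4, 5, 7, 8}
Step 22: union(3, 2) -> already same set; set of 3 now {0, 1, 2, 3, 4, 5, 7, 8}
Step 23: union(5, 7) -> already same set; set of 5 now {0, 1, 2, 3, 4, 5, 7, 8}
Step 24: union(7, 1) -> already same set; set of 7 now {0, 1, 2, 3, 4, 5, 7, 8}
Set of 5: {0, 1, 2, 3, 4, 5, 7, 8}; 6 is not a member.

Answer: no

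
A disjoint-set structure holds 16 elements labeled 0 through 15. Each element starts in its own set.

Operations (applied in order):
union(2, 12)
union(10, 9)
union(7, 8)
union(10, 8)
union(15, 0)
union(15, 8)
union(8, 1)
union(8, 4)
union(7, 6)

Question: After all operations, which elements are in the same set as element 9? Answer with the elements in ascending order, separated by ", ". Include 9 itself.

Step 1: union(2, 12) -> merged; set of 2 now {2, 12}
Step 2: union(10, 9) -> merged; set of 10 now {9, 10}
Step 3: union(7, 8) -> merged; set of 7 now {7, 8}
Step 4: union(10, 8) -> merged; set of 10 now {7, 8, 9, 10}
Step 5: union(15, 0) -> merged; set of 15 now {0, 15}
Step 6: union(15, 8) -> merged; set of 15 now {0, 7, 8, 9, 10, 15}
Step 7: union(8, 1) -> merged; set of 8 now {0, 1, 7, 8, 9, 10, 15}
Step 8: union(8, 4) -> merged; set of 8 now {0, 1, 4, 7, 8, 9, 10, 15}
Step 9: union(7, 6) -> merged; set of 7 now {0, 1, 4, 6, 7, 8, 9, 10, 15}
Component of 9: {0, 1, 4, 6, 7, 8, 9, 10, 15}

Answer: 0, 1, 4, 6, 7, 8, 9, 10, 15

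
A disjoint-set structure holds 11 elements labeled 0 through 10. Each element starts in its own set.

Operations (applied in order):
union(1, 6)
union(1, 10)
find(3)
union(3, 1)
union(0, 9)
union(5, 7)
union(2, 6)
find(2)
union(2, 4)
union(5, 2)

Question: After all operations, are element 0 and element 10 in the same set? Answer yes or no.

Step 1: union(1, 6) -> merged; set of 1 now {1, 6}
Step 2: union(1, 10) -> merged; set of 1 now {1, 6, 10}
Step 3: find(3) -> no change; set of 3 is {3}
Step 4: union(3, 1) -> merged; set of 3 now {1, 3, 6, 10}
Step 5: union(0, 9) -> merged; set of 0 now {0, 9}
Step 6: union(5, 7) -> merged; set of 5 now {5, 7}
Step 7: union(2, 6) -> merged; set of 2 now {1, 2, 3, 6, 10}
Step 8: find(2) -> no change; set of 2 is {1, 2, 3, 6, 10}
Step 9: union(2, 4) -> merged; set of 2 now {1, 2, 3, 4, 6, 10}
Step 10: union(5, 2) -> merged; set of 5 now {1, 2, 3, 4, 5, 6, 7, 10}
Set of 0: {0, 9}; 10 is not a member.

Answer: no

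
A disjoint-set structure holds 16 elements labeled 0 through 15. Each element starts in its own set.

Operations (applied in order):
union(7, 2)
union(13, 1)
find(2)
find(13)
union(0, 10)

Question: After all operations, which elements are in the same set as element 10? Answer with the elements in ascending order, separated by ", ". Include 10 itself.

Answer: 0, 10

Derivation:
Step 1: union(7, 2) -> merged; set of 7 now {2, 7}
Step 2: union(13, 1) -> merged; set of 13 now {1, 13}
Step 3: find(2) -> no change; set of 2 is {2, 7}
Step 4: find(13) -> no change; set of 13 is {1, 13}
Step 5: union(0, 10) -> merged; set of 0 now {0, 10}
Component of 10: {0, 10}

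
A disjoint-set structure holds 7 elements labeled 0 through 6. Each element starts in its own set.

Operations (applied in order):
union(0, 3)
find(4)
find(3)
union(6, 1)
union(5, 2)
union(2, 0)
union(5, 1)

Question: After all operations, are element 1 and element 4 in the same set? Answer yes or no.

Step 1: union(0, 3) -> merged; set of 0 now {0, 3}
Step 2: find(4) -> no change; set of 4 is {4}
Step 3: find(3) -> no change; set of 3 is {0, 3}
Step 4: union(6, 1) -> merged; set of 6 now {1, 6}
Step 5: union(5, 2) -> merged; set of 5 now {2, 5}
Step 6: union(2, 0) -> merged; set of 2 now {0, 2, 3, 5}
Step 7: union(5, 1) -> merged; set of 5 now {0, 1, 2, 3, 5, 6}
Set of 1: {0, 1, 2, 3, 5, 6}; 4 is not a member.

Answer: no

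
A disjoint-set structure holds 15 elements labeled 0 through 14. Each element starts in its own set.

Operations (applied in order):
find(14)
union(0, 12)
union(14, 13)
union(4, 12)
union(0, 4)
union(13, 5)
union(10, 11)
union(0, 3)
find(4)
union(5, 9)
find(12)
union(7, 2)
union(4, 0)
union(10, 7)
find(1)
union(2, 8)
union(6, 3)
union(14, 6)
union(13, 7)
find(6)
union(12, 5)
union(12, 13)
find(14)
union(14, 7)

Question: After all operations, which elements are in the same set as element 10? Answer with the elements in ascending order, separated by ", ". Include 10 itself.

Step 1: find(14) -> no change; set of 14 is {14}
Step 2: union(0, 12) -> merged; set of 0 now {0, 12}
Step 3: union(14, 13) -> merged; set of 14 now {13, 14}
Step 4: union(4, 12) -> merged; set of 4 now {0, 4, 12}
Step 5: union(0, 4) -> already same set; set of 0 now {0, 4, 12}
Step 6: union(13, 5) -> merged; set of 13 now {5, 13, 14}
Step 7: union(10, 11) -> merged; set of 10 now {10, 11}
Step 8: union(0, 3) -> merged; set of 0 now {0, 3, 4, 12}
Step 9: find(4) -> no change; set of 4 is {0, 3, 4, 12}
Step 10: union(5, 9) -> merged; set of 5 now {5, 9, 13, 14}
Step 11: find(12) -> no change; set of 12 is {0, 3, 4, 12}
Step 12: union(7, 2) -> merged; set of 7 now {2, 7}
Step 13: union(4, 0) -> already same set; set of 4 now {0, 3, 4, 12}
Step 14: union(10, 7) -> merged; set of 10 now {2, 7, 10, 11}
Step 15: find(1) -> no change; set of 1 is {1}
Step 16: union(2, 8) -> merged; set of 2 now {2, 7, 8, 10, 11}
Step 17: union(6, 3) -> merged; set of 6 now {0, 3, 4, 6, 12}
Step 18: union(14, 6) -> merged; set of 14 now {0, 3, 4, 5, 6, 9, 12, 13, 14}
Step 19: union(13, 7) -> merged; set of 13 now {0, 2, 3, 4, 5, 6, 7, 8, 9, 10, 11, 12, 13, 14}
Step 20: find(6) -> no change; set of 6 is {0, 2, 3, 4, 5, 6, 7, 8, 9, 10, 11, 12, 13, 14}
Step 21: union(12, 5) -> already same set; set of 12 now {0, 2, 3, 4, 5, 6, 7, 8, 9, 10, 11, 12, 13, 14}
Step 22: union(12, 13) -> already same set; set of 12 now {0, 2, 3, 4, 5, 6, 7, 8, 9, 10, 11, 12, 13, 14}
Step 23: find(14) -> no change; set of 14 is {0, 2, 3, 4, 5, 6, 7, 8, 9, 10, 11, 12, 13, 14}
Step 24: union(14, 7) -> already same set; set of 14 now {0, 2, 3, 4, 5, 6, 7, 8, 9, 10, 11, 12, 13, 14}
Component of 10: {0, 2, 3, 4, 5, 6, 7, 8, 9, 10, 11, 12, 13, 14}

Answer: 0, 2, 3, 4, 5, 6, 7, 8, 9, 10, 11, 12, 13, 14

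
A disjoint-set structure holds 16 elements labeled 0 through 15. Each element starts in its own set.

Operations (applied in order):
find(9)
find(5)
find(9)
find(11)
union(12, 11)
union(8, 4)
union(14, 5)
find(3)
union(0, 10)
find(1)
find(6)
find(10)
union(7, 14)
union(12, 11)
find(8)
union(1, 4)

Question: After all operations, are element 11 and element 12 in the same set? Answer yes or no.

Step 1: find(9) -> no change; set of 9 is {9}
Step 2: find(5) -> no change; set of 5 is {5}
Step 3: find(9) -> no change; set of 9 is {9}
Step 4: find(11) -> no change; set of 11 is {11}
Step 5: union(12, 11) -> merged; set of 12 now {11, 12}
Step 6: union(8, 4) -> merged; set of 8 now {4, 8}
Step 7: union(14, 5) -> merged; set of 14 now {5, 14}
Step 8: find(3) -> no change; set of 3 is {3}
Step 9: union(0, 10) -> merged; set of 0 now {0, 10}
Step 10: find(1) -> no change; set of 1 is {1}
Step 11: find(6) -> no change; set of 6 is {6}
Step 12: find(10) -> no change; set of 10 is {0, 10}
Step 13: union(7, 14) -> merged; set of 7 now {5, 7, 14}
Step 14: union(12, 11) -> already same set; set of 12 now {11, 12}
Step 15: find(8) -> no change; set of 8 is {4, 8}
Step 16: union(1, 4) -> merged; set of 1 now {1, 4, 8}
Set of 11: {11, 12}; 12 is a member.

Answer: yes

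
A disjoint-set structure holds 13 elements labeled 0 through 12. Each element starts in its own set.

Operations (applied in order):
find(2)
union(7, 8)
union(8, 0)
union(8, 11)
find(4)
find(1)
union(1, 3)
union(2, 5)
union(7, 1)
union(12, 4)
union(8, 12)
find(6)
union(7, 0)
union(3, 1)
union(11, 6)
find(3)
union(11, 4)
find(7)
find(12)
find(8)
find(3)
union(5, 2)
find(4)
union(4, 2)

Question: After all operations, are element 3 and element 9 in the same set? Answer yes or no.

Step 1: find(2) -> no change; set of 2 is {2}
Step 2: union(7, 8) -> merged; set of 7 now {7, 8}
Step 3: union(8, 0) -> merged; set of 8 now {0, 7, 8}
Step 4: union(8, 11) -> merged; set of 8 now {0, 7, 8, 11}
Step 5: find(4) -> no change; set of 4 is {4}
Step 6: find(1) -> no change; set of 1 is {1}
Step 7: union(1, 3) -> merged; set of 1 now {1, 3}
Step 8: union(2, 5) -> merged; set of 2 now {2, 5}
Step 9: union(7, 1) -> merged; set of 7 now {0, 1, 3, 7, 8, 11}
Step 10: union(12, 4) -> merged; set of 12 now {4, 12}
Step 11: union(8, 12) -> merged; set of 8 now {0, 1, 3, 4, 7, 8, 11, 12}
Step 12: find(6) -> no change; set of 6 is {6}
Step 13: union(7, 0) -> already same set; set of 7 now {0, 1, 3, 4, 7, 8, 11, 12}
Step 14: union(3, 1) -> already same set; set of 3 now {0, 1, 3, 4, 7, 8, 11, 12}
Step 15: union(11, 6) -> merged; set of 11 now {0, 1, 3, 4, 6, 7, 8, 11, 12}
Step 16: find(3) -> no change; set of 3 is {0, 1, 3, 4, 6, 7, 8, 11, 12}
Step 17: union(11, 4) -> already same set; set of 11 now {0, 1, 3, 4, 6, 7, 8, 11, 12}
Step 18: find(7) -> no change; set of 7 is {0, 1, 3, 4, 6, 7, 8, 11, 12}
Step 19: find(12) -> no change; set of 12 is {0, 1, 3, 4, 6, 7, 8, 11, 12}
Step 20: find(8) -> no change; set of 8 is {0, 1, 3, 4, 6, 7, 8, 11, 12}
Step 21: find(3) -> no change; set of 3 is {0, 1, 3, 4, 6, 7, 8, 11, 12}
Step 22: union(5, 2) -> already same set; set of 5 now {2, 5}
Step 23: find(4) -> no change; set of 4 is {0, 1, 3, 4, 6, 7, 8, 11, 12}
Step 24: union(4, 2) -> merged; set of 4 now {0, 1, 2, 3, 4, 5, 6, 7, 8, 11, 12}
Set of 3: {0, 1, 2, 3, 4, 5, 6, 7, 8, 11, 12}; 9 is not a member.

Answer: no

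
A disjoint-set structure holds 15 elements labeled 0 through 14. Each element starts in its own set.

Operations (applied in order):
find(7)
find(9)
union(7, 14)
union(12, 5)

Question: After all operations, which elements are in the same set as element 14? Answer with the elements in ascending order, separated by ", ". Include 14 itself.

Step 1: find(7) -> no change; set of 7 is {7}
Step 2: find(9) -> no change; set of 9 is {9}
Step 3: union(7, 14) -> merged; set of 7 now {7, 14}
Step 4: union(12, 5) -> merged; set of 12 now {5, 12}
Component of 14: {7, 14}

Answer: 7, 14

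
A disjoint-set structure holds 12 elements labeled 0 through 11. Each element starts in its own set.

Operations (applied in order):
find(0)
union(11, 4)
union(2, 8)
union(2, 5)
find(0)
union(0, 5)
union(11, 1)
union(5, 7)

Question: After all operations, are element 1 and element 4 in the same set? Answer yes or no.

Step 1: find(0) -> no change; set of 0 is {0}
Step 2: union(11, 4) -> merged; set of 11 now {4, 11}
Step 3: union(2, 8) -> merged; set of 2 now {2, 8}
Step 4: union(2, 5) -> merged; set of 2 now {2, 5, 8}
Step 5: find(0) -> no change; set of 0 is {0}
Step 6: union(0, 5) -> merged; set of 0 now {0, 2, 5, 8}
Step 7: union(11, 1) -> merged; set of 11 now {1, 4, 11}
Step 8: union(5, 7) -> merged; set of 5 now {0, 2, 5, 7, 8}
Set of 1: {1, 4, 11}; 4 is a member.

Answer: yes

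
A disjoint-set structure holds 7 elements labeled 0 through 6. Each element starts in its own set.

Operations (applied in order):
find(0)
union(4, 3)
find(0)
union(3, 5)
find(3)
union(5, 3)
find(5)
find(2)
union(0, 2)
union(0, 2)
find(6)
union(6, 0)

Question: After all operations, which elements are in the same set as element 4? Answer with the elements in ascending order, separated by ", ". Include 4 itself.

Answer: 3, 4, 5

Derivation:
Step 1: find(0) -> no change; set of 0 is {0}
Step 2: union(4, 3) -> merged; set of 4 now {3, 4}
Step 3: find(0) -> no change; set of 0 is {0}
Step 4: union(3, 5) -> merged; set of 3 now {3, 4, 5}
Step 5: find(3) -> no change; set of 3 is {3, 4, 5}
Step 6: union(5, 3) -> already same set; set of 5 now {3, 4, 5}
Step 7: find(5) -> no change; set of 5 is {3, 4, 5}
Step 8: find(2) -> no change; set of 2 is {2}
Step 9: union(0, 2) -> merged; set of 0 now {0, 2}
Step 10: union(0, 2) -> already same set; set of 0 now {0, 2}
Step 11: find(6) -> no change; set of 6 is {6}
Step 12: union(6, 0) -> merged; set of 6 now {0, 2, 6}
Component of 4: {3, 4, 5}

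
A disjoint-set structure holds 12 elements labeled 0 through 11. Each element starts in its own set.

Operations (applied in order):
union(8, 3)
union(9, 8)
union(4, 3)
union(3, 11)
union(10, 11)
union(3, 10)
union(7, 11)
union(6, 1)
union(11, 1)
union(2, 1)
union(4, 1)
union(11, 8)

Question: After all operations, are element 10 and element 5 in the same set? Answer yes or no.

Step 1: union(8, 3) -> merged; set of 8 now {3, 8}
Step 2: union(9, 8) -> merged; set of 9 now {3, 8, 9}
Step 3: union(4, 3) -> merged; set of 4 now {3, 4, 8, 9}
Step 4: union(3, 11) -> merged; set of 3 now {3, 4, 8, 9, 11}
Step 5: union(10, 11) -> merged; set of 10 now {3, 4, 8, 9, 10, 11}
Step 6: union(3, 10) -> already same set; set of 3 now {3, 4, 8, 9, 10, 11}
Step 7: union(7, 11) -> merged; set of 7 now {3, 4, 7, 8, 9, 10, 11}
Step 8: union(6, 1) -> merged; set of 6 now {1, 6}
Step 9: union(11, 1) -> merged; set of 11 now {1, 3, 4, 6, 7, 8, 9, 10, 11}
Step 10: union(2, 1) -> merged; set of 2 now {1, 2, 3, 4, 6, 7, 8, 9, 10, 11}
Step 11: union(4, 1) -> already same set; set of 4 now {1, 2, 3, 4, 6, 7, 8, 9, 10, 11}
Step 12: union(11, 8) -> already same set; set of 11 now {1, 2, 3, 4, 6, 7, 8, 9, 10, 11}
Set of 10: {1, 2, 3, 4, 6, 7, 8, 9, 10, 11}; 5 is not a member.

Answer: no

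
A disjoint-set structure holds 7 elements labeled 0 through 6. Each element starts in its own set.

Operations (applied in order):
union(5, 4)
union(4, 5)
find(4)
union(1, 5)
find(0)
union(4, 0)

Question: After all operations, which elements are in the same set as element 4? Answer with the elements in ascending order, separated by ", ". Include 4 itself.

Answer: 0, 1, 4, 5

Derivation:
Step 1: union(5, 4) -> merged; set of 5 now {4, 5}
Step 2: union(4, 5) -> already same set; set of 4 now {4, 5}
Step 3: find(4) -> no change; set of 4 is {4, 5}
Step 4: union(1, 5) -> merged; set of 1 now {1, 4, 5}
Step 5: find(0) -> no change; set of 0 is {0}
Step 6: union(4, 0) -> merged; set of 4 now {0, 1, 4, 5}
Component of 4: {0, 1, 4, 5}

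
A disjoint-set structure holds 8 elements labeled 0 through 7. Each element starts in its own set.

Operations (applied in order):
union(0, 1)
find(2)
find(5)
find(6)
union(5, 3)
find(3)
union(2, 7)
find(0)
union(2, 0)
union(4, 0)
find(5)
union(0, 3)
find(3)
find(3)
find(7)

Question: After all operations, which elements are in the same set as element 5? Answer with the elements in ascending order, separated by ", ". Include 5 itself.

Answer: 0, 1, 2, 3, 4, 5, 7

Derivation:
Step 1: union(0, 1) -> merged; set of 0 now {0, 1}
Step 2: find(2) -> no change; set of 2 is {2}
Step 3: find(5) -> no change; set of 5 is {5}
Step 4: find(6) -> no change; set of 6 is {6}
Step 5: union(5, 3) -> merged; set of 5 now {3, 5}
Step 6: find(3) -> no change; set of 3 is {3, 5}
Step 7: union(2, 7) -> merged; set of 2 now {2, 7}
Step 8: find(0) -> no change; set of 0 is {0, 1}
Step 9: union(2, 0) -> merged; set of 2 now {0, 1, 2, 7}
Step 10: union(4, 0) -> merged; set of 4 now {0, 1, 2, 4, 7}
Step 11: find(5) -> no change; set of 5 is {3, 5}
Step 12: union(0, 3) -> merged; set of 0 now {0, 1, 2, 3, 4, 5, 7}
Step 13: find(3) -> no change; set of 3 is {0, 1, 2, 3, 4, 5, 7}
Step 14: find(3) -> no change; set of 3 is {0, 1, 2, 3, 4, 5, 7}
Step 15: find(7) -> no change; set of 7 is {0, 1, 2, 3, 4, 5, 7}
Component of 5: {0, 1, 2, 3, 4, 5, 7}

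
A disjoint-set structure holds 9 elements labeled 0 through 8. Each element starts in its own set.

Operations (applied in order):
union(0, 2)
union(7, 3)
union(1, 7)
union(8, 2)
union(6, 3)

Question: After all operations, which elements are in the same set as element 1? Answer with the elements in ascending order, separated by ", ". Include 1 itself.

Step 1: union(0, 2) -> merged; set of 0 now {0, 2}
Step 2: union(7, 3) -> merged; set of 7 now {3, 7}
Step 3: union(1, 7) -> merged; set of 1 now {1, 3, 7}
Step 4: union(8, 2) -> merged; set of 8 now {0, 2, 8}
Step 5: union(6, 3) -> merged; set of 6 now {1, 3, 6, 7}
Component of 1: {1, 3, 6, 7}

Answer: 1, 3, 6, 7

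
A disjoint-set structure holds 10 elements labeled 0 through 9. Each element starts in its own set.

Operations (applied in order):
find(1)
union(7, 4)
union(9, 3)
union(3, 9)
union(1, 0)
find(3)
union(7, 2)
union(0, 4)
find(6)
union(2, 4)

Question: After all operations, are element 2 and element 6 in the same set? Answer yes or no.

Step 1: find(1) -> no change; set of 1 is {1}
Step 2: union(7, 4) -> merged; set of 7 now {4, 7}
Step 3: union(9, 3) -> merged; set of 9 now {3, 9}
Step 4: union(3, 9) -> already same set; set of 3 now {3, 9}
Step 5: union(1, 0) -> merged; set of 1 now {0, 1}
Step 6: find(3) -> no change; set of 3 is {3, 9}
Step 7: union(7, 2) -> merged; set of 7 now {2, 4, 7}
Step 8: union(0, 4) -> merged; set of 0 now {0, 1, 2, 4, 7}
Step 9: find(6) -> no change; set of 6 is {6}
Step 10: union(2, 4) -> already same set; set of 2 now {0, 1, 2, 4, 7}
Set of 2: {0, 1, 2, 4, 7}; 6 is not a member.

Answer: no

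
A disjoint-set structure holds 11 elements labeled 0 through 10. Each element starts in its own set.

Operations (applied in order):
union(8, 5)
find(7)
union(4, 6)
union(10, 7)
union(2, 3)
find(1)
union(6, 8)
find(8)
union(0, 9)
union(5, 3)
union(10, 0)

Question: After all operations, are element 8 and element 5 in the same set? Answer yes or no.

Step 1: union(8, 5) -> merged; set of 8 now {5, 8}
Step 2: find(7) -> no change; set of 7 is {7}
Step 3: union(4, 6) -> merged; set of 4 now {4, 6}
Step 4: union(10, 7) -> merged; set of 10 now {7, 10}
Step 5: union(2, 3) -> merged; set of 2 now {2, 3}
Step 6: find(1) -> no change; set of 1 is {1}
Step 7: union(6, 8) -> merged; set of 6 now {4, 5, 6, 8}
Step 8: find(8) -> no change; set of 8 is {4, 5, 6, 8}
Step 9: union(0, 9) -> merged; set of 0 now {0, 9}
Step 10: union(5, 3) -> merged; set of 5 now {2, 3, 4, 5, 6, 8}
Step 11: union(10, 0) -> merged; set of 10 now {0, 7, 9, 10}
Set of 8: {2, 3, 4, 5, 6, 8}; 5 is a member.

Answer: yes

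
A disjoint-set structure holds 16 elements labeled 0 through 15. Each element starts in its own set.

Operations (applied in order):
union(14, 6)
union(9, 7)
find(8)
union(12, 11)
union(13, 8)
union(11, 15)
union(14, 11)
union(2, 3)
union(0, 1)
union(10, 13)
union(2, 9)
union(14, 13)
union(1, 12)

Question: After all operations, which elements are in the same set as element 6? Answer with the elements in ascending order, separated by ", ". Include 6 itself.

Answer: 0, 1, 6, 8, 10, 11, 12, 13, 14, 15

Derivation:
Step 1: union(14, 6) -> merged; set of 14 now {6, 14}
Step 2: union(9, 7) -> merged; set of 9 now {7, 9}
Step 3: find(8) -> no change; set of 8 is {8}
Step 4: union(12, 11) -> merged; set of 12 now {11, 12}
Step 5: union(13, 8) -> merged; set of 13 now {8, 13}
Step 6: union(11, 15) -> merged; set of 11 now {11, 12, 15}
Step 7: union(14, 11) -> merged; set of 14 now {6, 11, 12, 14, 15}
Step 8: union(2, 3) -> merged; set of 2 now {2, 3}
Step 9: union(0, 1) -> merged; set of 0 now {0, 1}
Step 10: union(10, 13) -> merged; set of 10 now {8, 10, 13}
Step 11: union(2, 9) -> merged; set of 2 now {2, 3, 7, 9}
Step 12: union(14, 13) -> merged; set of 14 now {6, 8, 10, 11, 12, 13, 14, 15}
Step 13: union(1, 12) -> merged; set of 1 now {0, 1, 6, 8, 10, 11, 12, 13, 14, 15}
Component of 6: {0, 1, 6, 8, 10, 11, 12, 13, 14, 15}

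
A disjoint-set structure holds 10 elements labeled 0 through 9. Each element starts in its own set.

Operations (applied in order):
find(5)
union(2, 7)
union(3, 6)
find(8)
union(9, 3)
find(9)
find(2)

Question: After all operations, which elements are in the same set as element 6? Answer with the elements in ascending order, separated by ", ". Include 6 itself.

Step 1: find(5) -> no change; set of 5 is {5}
Step 2: union(2, 7) -> merged; set of 2 now {2, 7}
Step 3: union(3, 6) -> merged; set of 3 now {3, 6}
Step 4: find(8) -> no change; set of 8 is {8}
Step 5: union(9, 3) -> merged; set of 9 now {3, 6, 9}
Step 6: find(9) -> no change; set of 9 is {3, 6, 9}
Step 7: find(2) -> no change; set of 2 is {2, 7}
Component of 6: {3, 6, 9}

Answer: 3, 6, 9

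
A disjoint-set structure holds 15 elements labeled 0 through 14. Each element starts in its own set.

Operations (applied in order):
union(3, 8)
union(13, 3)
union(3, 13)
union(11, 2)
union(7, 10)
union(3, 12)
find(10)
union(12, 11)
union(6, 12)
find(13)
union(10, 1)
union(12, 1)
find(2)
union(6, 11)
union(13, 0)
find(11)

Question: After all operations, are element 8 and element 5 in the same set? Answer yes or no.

Answer: no

Derivation:
Step 1: union(3, 8) -> merged; set of 3 now {3, 8}
Step 2: union(13, 3) -> merged; set of 13 now {3, 8, 13}
Step 3: union(3, 13) -> already same set; set of 3 now {3, 8, 13}
Step 4: union(11, 2) -> merged; set of 11 now {2, 11}
Step 5: union(7, 10) -> merged; set of 7 now {7, 10}
Step 6: union(3, 12) -> merged; set of 3 now {3, 8, 12, 13}
Step 7: find(10) -> no change; set of 10 is {7, 10}
Step 8: union(12, 11) -> merged; set of 12 now {2, 3, 8, 11, 12, 13}
Step 9: union(6, 12) -> merged; set of 6 now {2, 3, 6, 8, 11, 12, 13}
Step 10: find(13) -> no change; set of 13 is {2, 3, 6, 8, 11, 12, 13}
Step 11: union(10, 1) -> merged; set of 10 now {1, 7, 10}
Step 12: union(12, 1) -> merged; set of 12 now {1, 2, 3, 6, 7, 8, 10, 11, 12, 13}
Step 13: find(2) -> no change; set of 2 is {1, 2, 3, 6, 7, 8, 10, 11, 12, 13}
Step 14: union(6, 11) -> already same set; set of 6 now {1, 2, 3, 6, 7, 8, 10, 11, 12, 13}
Step 15: union(13, 0) -> merged; set of 13 now {0, 1, 2, 3, 6, 7, 8, 10, 11, 12, 13}
Step 16: find(11) -> no change; set of 11 is {0, 1, 2, 3, 6, 7, 8, 10, 11, 12, 13}
Set of 8: {0, 1, 2, 3, 6, 7, 8, 10, 11, 12, 13}; 5 is not a member.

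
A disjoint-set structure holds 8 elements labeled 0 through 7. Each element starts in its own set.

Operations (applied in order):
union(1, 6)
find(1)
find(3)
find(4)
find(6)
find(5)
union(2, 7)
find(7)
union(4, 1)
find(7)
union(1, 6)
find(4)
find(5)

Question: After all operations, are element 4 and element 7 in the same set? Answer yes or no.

Step 1: union(1, 6) -> merged; set of 1 now {1, 6}
Step 2: find(1) -> no change; set of 1 is {1, 6}
Step 3: find(3) -> no change; set of 3 is {3}
Step 4: find(4) -> no change; set of 4 is {4}
Step 5: find(6) -> no change; set of 6 is {1, 6}
Step 6: find(5) -> no change; set of 5 is {5}
Step 7: union(2, 7) -> merged; set of 2 now {2, 7}
Step 8: find(7) -> no change; set of 7 is {2, 7}
Step 9: union(4, 1) -> merged; set of 4 now {1, 4, 6}
Step 10: find(7) -> no change; set of 7 is {2, 7}
Step 11: union(1, 6) -> already same set; set of 1 now {1, 4, 6}
Step 12: find(4) -> no change; set of 4 is {1, 4, 6}
Step 13: find(5) -> no change; set of 5 is {5}
Set of 4: {1, 4, 6}; 7 is not a member.

Answer: no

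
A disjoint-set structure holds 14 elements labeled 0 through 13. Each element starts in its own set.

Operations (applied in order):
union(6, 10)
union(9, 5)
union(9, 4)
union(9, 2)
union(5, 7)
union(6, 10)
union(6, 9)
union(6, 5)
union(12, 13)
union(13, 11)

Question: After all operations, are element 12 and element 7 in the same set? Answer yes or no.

Step 1: union(6, 10) -> merged; set of 6 now {6, 10}
Step 2: union(9, 5) -> merged; set of 9 now {5, 9}
Step 3: union(9, 4) -> merged; set of 9 now {4, 5, 9}
Step 4: union(9, 2) -> merged; set of 9 now {2, 4, 5, 9}
Step 5: union(5, 7) -> merged; set of 5 now {2, 4, 5, 7, 9}
Step 6: union(6, 10) -> already same set; set of 6 now {6, 10}
Step 7: union(6, 9) -> merged; set of 6 now {2, 4, 5, 6, 7, 9, 10}
Step 8: union(6, 5) -> already same set; set of 6 now {2, 4, 5, 6, 7, 9, 10}
Step 9: union(12, 13) -> merged; set of 12 now {12, 13}
Step 10: union(13, 11) -> merged; set of 13 now {11, 12, 13}
Set of 12: {11, 12, 13}; 7 is not a member.

Answer: no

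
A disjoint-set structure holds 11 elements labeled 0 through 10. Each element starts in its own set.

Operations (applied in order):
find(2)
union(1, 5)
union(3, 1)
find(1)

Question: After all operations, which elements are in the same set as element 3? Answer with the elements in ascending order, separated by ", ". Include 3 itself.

Answer: 1, 3, 5

Derivation:
Step 1: find(2) -> no change; set of 2 is {2}
Step 2: union(1, 5) -> merged; set of 1 now {1, 5}
Step 3: union(3, 1) -> merged; set of 3 now {1, 3, 5}
Step 4: find(1) -> no change; set of 1 is {1, 3, 5}
Component of 3: {1, 3, 5}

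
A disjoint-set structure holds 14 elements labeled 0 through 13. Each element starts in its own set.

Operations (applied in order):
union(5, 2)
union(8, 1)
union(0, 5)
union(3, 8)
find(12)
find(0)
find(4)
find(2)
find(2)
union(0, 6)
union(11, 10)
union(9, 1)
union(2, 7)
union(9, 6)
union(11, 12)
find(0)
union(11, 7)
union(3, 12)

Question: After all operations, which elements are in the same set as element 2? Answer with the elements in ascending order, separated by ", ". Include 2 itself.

Answer: 0, 1, 2, 3, 5, 6, 7, 8, 9, 10, 11, 12

Derivation:
Step 1: union(5, 2) -> merged; set of 5 now {2, 5}
Step 2: union(8, 1) -> merged; set of 8 now {1, 8}
Step 3: union(0, 5) -> merged; set of 0 now {0, 2, 5}
Step 4: union(3, 8) -> merged; set of 3 now {1, 3, 8}
Step 5: find(12) -> no change; set of 12 is {12}
Step 6: find(0) -> no change; set of 0 is {0, 2, 5}
Step 7: find(4) -> no change; set of 4 is {4}
Step 8: find(2) -> no change; set of 2 is {0, 2, 5}
Step 9: find(2) -> no change; set of 2 is {0, 2, 5}
Step 10: union(0, 6) -> merged; set of 0 now {0, 2, 5, 6}
Step 11: union(11, 10) -> merged; set of 11 now {10, 11}
Step 12: union(9, 1) -> merged; set of 9 now {1, 3, 8, 9}
Step 13: union(2, 7) -> merged; set of 2 now {0, 2, 5, 6, 7}
Step 14: union(9, 6) -> merged; set of 9 now {0, 1, 2, 3, 5, 6, 7, 8, 9}
Step 15: union(11, 12) -> merged; set of 11 now {10, 11, 12}
Step 16: find(0) -> no change; set of 0 is {0, 1, 2, 3, 5, 6, 7, 8, 9}
Step 17: union(11, 7) -> merged; set of 11 now {0, 1, 2, 3, 5, 6, 7, 8, 9, 10, 11, 12}
Step 18: union(3, 12) -> already same set; set of 3 now {0, 1, 2, 3, 5, 6, 7, 8, 9, 10, 11, 12}
Component of 2: {0, 1, 2, 3, 5, 6, 7, 8, 9, 10, 11, 12}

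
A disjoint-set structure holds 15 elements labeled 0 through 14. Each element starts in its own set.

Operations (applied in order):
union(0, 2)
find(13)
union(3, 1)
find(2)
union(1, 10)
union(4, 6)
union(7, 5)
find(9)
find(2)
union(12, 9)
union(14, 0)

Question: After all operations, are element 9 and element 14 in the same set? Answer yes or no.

Step 1: union(0, 2) -> merged; set of 0 now {0, 2}
Step 2: find(13) -> no change; set of 13 is {13}
Step 3: union(3, 1) -> merged; set of 3 now {1, 3}
Step 4: find(2) -> no change; set of 2 is {0, 2}
Step 5: union(1, 10) -> merged; set of 1 now {1, 3, 10}
Step 6: union(4, 6) -> merged; set of 4 now {4, 6}
Step 7: union(7, 5) -> merged; set of 7 now {5, 7}
Step 8: find(9) -> no change; set of 9 is {9}
Step 9: find(2) -> no change; set of 2 is {0, 2}
Step 10: union(12, 9) -> merged; set of 12 now {9, 12}
Step 11: union(14, 0) -> merged; set of 14 now {0, 2, 14}
Set of 9: {9, 12}; 14 is not a member.

Answer: no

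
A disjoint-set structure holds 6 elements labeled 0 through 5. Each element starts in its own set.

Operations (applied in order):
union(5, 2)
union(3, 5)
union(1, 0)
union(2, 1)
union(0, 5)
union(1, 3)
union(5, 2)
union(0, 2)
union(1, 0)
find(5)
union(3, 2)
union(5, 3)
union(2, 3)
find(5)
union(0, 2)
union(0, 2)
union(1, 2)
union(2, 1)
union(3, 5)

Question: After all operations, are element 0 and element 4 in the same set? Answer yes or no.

Answer: no

Derivation:
Step 1: union(5, 2) -> merged; set of 5 now {2, 5}
Step 2: union(3, 5) -> merged; set of 3 now {2, 3, 5}
Step 3: union(1, 0) -> merged; set of 1 now {0, 1}
Step 4: union(2, 1) -> merged; set of 2 now {0, 1, 2, 3, 5}
Step 5: union(0, 5) -> already same set; set of 0 now {0, 1, 2, 3, 5}
Step 6: union(1, 3) -> already same set; set of 1 now {0, 1, 2, 3, 5}
Step 7: union(5, 2) -> already same set; set of 5 now {0, 1, 2, 3, 5}
Step 8: union(0, 2) -> already same set; set of 0 now {0, 1, 2, 3, 5}
Step 9: union(1, 0) -> already same set; set of 1 now {0, 1, 2, 3, 5}
Step 10: find(5) -> no change; set of 5 is {0, 1, 2, 3, 5}
Step 11: union(3, 2) -> already same set; set of 3 now {0, 1, 2, 3, 5}
Step 12: union(5, 3) -> already same set; set of 5 now {0, 1, 2, 3, 5}
Step 13: union(2, 3) -> already same set; set of 2 now {0, 1, 2, 3, 5}
Step 14: find(5) -> no change; set of 5 is {0, 1, 2, 3, 5}
Step 15: union(0, 2) -> already same set; set of 0 now {0, 1, 2, 3, 5}
Step 16: union(0, 2) -> already same set; set of 0 now {0, 1, 2, 3, 5}
Step 17: union(1, 2) -> already same set; set of 1 now {0, 1, 2, 3, 5}
Step 18: union(2, 1) -> already same set; set of 2 now {0, 1, 2, 3, 5}
Step 19: union(3, 5) -> already same set; set of 3 now {0, 1, 2, 3, 5}
Set of 0: {0, 1, 2, 3, 5}; 4 is not a member.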